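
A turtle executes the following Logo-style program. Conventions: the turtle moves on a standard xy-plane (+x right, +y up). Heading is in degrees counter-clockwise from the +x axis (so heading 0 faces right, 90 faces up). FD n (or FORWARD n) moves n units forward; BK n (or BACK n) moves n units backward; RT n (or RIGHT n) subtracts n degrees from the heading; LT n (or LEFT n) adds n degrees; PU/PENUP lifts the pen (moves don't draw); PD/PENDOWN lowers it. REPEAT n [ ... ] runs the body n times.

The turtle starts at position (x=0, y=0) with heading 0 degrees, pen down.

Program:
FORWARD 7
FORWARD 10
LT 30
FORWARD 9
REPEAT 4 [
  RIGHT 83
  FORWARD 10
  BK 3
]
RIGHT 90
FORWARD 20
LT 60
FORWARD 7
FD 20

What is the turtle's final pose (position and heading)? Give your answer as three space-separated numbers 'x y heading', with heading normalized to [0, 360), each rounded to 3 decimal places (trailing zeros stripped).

Executing turtle program step by step:
Start: pos=(0,0), heading=0, pen down
FD 7: (0,0) -> (7,0) [heading=0, draw]
FD 10: (7,0) -> (17,0) [heading=0, draw]
LT 30: heading 0 -> 30
FD 9: (17,0) -> (24.794,4.5) [heading=30, draw]
REPEAT 4 [
  -- iteration 1/4 --
  RT 83: heading 30 -> 307
  FD 10: (24.794,4.5) -> (30.812,-3.486) [heading=307, draw]
  BK 3: (30.812,-3.486) -> (29.007,-1.09) [heading=307, draw]
  -- iteration 2/4 --
  RT 83: heading 307 -> 224
  FD 10: (29.007,-1.09) -> (21.814,-8.037) [heading=224, draw]
  BK 3: (21.814,-8.037) -> (23.972,-5.953) [heading=224, draw]
  -- iteration 3/4 --
  RT 83: heading 224 -> 141
  FD 10: (23.972,-5.953) -> (16.2,0.34) [heading=141, draw]
  BK 3: (16.2,0.34) -> (18.532,-1.548) [heading=141, draw]
  -- iteration 4/4 --
  RT 83: heading 141 -> 58
  FD 10: (18.532,-1.548) -> (23.831,6.933) [heading=58, draw]
  BK 3: (23.831,6.933) -> (22.241,4.389) [heading=58, draw]
]
RT 90: heading 58 -> 328
FD 20: (22.241,4.389) -> (39.202,-6.21) [heading=328, draw]
LT 60: heading 328 -> 28
FD 7: (39.202,-6.21) -> (45.383,-2.924) [heading=28, draw]
FD 20: (45.383,-2.924) -> (63.042,6.466) [heading=28, draw]
Final: pos=(63.042,6.466), heading=28, 14 segment(s) drawn

Answer: 63.042 6.466 28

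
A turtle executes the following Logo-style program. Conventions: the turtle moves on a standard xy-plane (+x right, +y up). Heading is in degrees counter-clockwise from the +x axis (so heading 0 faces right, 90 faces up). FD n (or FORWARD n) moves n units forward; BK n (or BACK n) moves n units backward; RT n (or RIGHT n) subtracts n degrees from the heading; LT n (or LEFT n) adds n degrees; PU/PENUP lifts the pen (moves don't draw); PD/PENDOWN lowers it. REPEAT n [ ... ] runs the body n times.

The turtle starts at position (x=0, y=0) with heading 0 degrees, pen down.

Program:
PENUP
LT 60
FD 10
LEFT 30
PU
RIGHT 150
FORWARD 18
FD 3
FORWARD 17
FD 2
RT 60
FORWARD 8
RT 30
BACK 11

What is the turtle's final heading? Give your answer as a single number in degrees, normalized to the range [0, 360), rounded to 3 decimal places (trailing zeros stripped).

Answer: 210

Derivation:
Executing turtle program step by step:
Start: pos=(0,0), heading=0, pen down
PU: pen up
LT 60: heading 0 -> 60
FD 10: (0,0) -> (5,8.66) [heading=60, move]
LT 30: heading 60 -> 90
PU: pen up
RT 150: heading 90 -> 300
FD 18: (5,8.66) -> (14,-6.928) [heading=300, move]
FD 3: (14,-6.928) -> (15.5,-9.526) [heading=300, move]
FD 17: (15.5,-9.526) -> (24,-24.249) [heading=300, move]
FD 2: (24,-24.249) -> (25,-25.981) [heading=300, move]
RT 60: heading 300 -> 240
FD 8: (25,-25.981) -> (21,-32.909) [heading=240, move]
RT 30: heading 240 -> 210
BK 11: (21,-32.909) -> (30.526,-27.409) [heading=210, move]
Final: pos=(30.526,-27.409), heading=210, 0 segment(s) drawn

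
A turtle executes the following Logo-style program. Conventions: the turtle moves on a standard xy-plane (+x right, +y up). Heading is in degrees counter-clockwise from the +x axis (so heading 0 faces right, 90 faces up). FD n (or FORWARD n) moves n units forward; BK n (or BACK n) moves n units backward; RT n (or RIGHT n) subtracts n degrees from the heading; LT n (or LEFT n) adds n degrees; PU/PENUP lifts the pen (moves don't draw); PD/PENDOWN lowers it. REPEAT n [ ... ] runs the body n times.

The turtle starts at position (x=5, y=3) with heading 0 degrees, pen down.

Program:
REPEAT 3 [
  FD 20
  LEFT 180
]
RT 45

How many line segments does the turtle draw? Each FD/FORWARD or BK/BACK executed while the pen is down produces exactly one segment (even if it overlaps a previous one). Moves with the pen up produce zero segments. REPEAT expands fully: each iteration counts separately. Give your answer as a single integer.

Answer: 3

Derivation:
Executing turtle program step by step:
Start: pos=(5,3), heading=0, pen down
REPEAT 3 [
  -- iteration 1/3 --
  FD 20: (5,3) -> (25,3) [heading=0, draw]
  LT 180: heading 0 -> 180
  -- iteration 2/3 --
  FD 20: (25,3) -> (5,3) [heading=180, draw]
  LT 180: heading 180 -> 0
  -- iteration 3/3 --
  FD 20: (5,3) -> (25,3) [heading=0, draw]
  LT 180: heading 0 -> 180
]
RT 45: heading 180 -> 135
Final: pos=(25,3), heading=135, 3 segment(s) drawn
Segments drawn: 3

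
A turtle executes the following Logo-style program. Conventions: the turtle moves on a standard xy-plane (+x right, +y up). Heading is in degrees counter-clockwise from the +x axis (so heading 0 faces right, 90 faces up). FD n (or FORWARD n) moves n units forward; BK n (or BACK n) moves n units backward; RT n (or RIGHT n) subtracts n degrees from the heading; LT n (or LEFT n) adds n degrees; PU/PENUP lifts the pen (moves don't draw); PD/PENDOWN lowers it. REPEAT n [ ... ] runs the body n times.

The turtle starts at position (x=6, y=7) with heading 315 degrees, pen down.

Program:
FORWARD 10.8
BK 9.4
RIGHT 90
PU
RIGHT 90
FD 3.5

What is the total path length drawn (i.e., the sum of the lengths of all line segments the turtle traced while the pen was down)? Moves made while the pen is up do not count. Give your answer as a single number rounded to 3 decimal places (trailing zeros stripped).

Executing turtle program step by step:
Start: pos=(6,7), heading=315, pen down
FD 10.8: (6,7) -> (13.637,-0.637) [heading=315, draw]
BK 9.4: (13.637,-0.637) -> (6.99,6.01) [heading=315, draw]
RT 90: heading 315 -> 225
PU: pen up
RT 90: heading 225 -> 135
FD 3.5: (6.99,6.01) -> (4.515,8.485) [heading=135, move]
Final: pos=(4.515,8.485), heading=135, 2 segment(s) drawn

Segment lengths:
  seg 1: (6,7) -> (13.637,-0.637), length = 10.8
  seg 2: (13.637,-0.637) -> (6.99,6.01), length = 9.4
Total = 20.2

Answer: 20.2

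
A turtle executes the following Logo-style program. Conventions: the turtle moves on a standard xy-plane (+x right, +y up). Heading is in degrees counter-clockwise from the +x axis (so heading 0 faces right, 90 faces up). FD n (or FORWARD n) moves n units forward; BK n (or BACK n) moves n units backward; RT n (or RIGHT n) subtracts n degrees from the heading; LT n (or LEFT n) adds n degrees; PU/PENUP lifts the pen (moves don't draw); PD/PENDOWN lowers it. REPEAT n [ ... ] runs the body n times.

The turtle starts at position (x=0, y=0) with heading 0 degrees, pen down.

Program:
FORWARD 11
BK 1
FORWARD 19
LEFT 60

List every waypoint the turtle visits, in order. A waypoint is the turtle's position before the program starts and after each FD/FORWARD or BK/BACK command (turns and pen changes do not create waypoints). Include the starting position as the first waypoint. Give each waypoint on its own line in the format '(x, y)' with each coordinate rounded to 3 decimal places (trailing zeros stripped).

Executing turtle program step by step:
Start: pos=(0,0), heading=0, pen down
FD 11: (0,0) -> (11,0) [heading=0, draw]
BK 1: (11,0) -> (10,0) [heading=0, draw]
FD 19: (10,0) -> (29,0) [heading=0, draw]
LT 60: heading 0 -> 60
Final: pos=(29,0), heading=60, 3 segment(s) drawn
Waypoints (4 total):
(0, 0)
(11, 0)
(10, 0)
(29, 0)

Answer: (0, 0)
(11, 0)
(10, 0)
(29, 0)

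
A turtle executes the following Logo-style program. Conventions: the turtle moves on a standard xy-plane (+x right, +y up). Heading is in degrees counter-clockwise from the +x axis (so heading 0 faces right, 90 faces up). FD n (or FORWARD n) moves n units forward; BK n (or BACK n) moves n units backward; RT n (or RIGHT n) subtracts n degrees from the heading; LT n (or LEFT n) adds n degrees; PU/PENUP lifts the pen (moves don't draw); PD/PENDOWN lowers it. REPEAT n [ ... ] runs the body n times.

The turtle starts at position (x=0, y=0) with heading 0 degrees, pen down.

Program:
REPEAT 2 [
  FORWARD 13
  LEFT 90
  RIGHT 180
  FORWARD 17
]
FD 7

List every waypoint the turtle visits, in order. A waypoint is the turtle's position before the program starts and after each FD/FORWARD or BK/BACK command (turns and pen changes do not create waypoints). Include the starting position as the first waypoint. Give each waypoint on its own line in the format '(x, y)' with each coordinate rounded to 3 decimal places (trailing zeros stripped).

Answer: (0, 0)
(13, 0)
(13, -17)
(13, -30)
(-4, -30)
(-11, -30)

Derivation:
Executing turtle program step by step:
Start: pos=(0,0), heading=0, pen down
REPEAT 2 [
  -- iteration 1/2 --
  FD 13: (0,0) -> (13,0) [heading=0, draw]
  LT 90: heading 0 -> 90
  RT 180: heading 90 -> 270
  FD 17: (13,0) -> (13,-17) [heading=270, draw]
  -- iteration 2/2 --
  FD 13: (13,-17) -> (13,-30) [heading=270, draw]
  LT 90: heading 270 -> 0
  RT 180: heading 0 -> 180
  FD 17: (13,-30) -> (-4,-30) [heading=180, draw]
]
FD 7: (-4,-30) -> (-11,-30) [heading=180, draw]
Final: pos=(-11,-30), heading=180, 5 segment(s) drawn
Waypoints (6 total):
(0, 0)
(13, 0)
(13, -17)
(13, -30)
(-4, -30)
(-11, -30)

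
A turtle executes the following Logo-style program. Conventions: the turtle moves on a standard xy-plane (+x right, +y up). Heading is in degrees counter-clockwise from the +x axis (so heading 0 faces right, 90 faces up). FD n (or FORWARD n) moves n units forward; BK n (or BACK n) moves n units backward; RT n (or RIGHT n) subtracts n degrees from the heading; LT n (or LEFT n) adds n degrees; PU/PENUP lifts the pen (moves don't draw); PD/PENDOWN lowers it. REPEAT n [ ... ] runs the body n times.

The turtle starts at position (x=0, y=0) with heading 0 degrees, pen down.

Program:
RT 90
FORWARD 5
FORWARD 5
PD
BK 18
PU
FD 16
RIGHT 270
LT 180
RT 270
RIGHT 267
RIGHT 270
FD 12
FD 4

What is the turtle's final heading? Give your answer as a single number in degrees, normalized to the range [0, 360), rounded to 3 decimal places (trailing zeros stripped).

Executing turtle program step by step:
Start: pos=(0,0), heading=0, pen down
RT 90: heading 0 -> 270
FD 5: (0,0) -> (0,-5) [heading=270, draw]
FD 5: (0,-5) -> (0,-10) [heading=270, draw]
PD: pen down
BK 18: (0,-10) -> (0,8) [heading=270, draw]
PU: pen up
FD 16: (0,8) -> (0,-8) [heading=270, move]
RT 270: heading 270 -> 0
LT 180: heading 0 -> 180
RT 270: heading 180 -> 270
RT 267: heading 270 -> 3
RT 270: heading 3 -> 93
FD 12: (0,-8) -> (-0.628,3.984) [heading=93, move]
FD 4: (-0.628,3.984) -> (-0.837,7.978) [heading=93, move]
Final: pos=(-0.837,7.978), heading=93, 3 segment(s) drawn

Answer: 93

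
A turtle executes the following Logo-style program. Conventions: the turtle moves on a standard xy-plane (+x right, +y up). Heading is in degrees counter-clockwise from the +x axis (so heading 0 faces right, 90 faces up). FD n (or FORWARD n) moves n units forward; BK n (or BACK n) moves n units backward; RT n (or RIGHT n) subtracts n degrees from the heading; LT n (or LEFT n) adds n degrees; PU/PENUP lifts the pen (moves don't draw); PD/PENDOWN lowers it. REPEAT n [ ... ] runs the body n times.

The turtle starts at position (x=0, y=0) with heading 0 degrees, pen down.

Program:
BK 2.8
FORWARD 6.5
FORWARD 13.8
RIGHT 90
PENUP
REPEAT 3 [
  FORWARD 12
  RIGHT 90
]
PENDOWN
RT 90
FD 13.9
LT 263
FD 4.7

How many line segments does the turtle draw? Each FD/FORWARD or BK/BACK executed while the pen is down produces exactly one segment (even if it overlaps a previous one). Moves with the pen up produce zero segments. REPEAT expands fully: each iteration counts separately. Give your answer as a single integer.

Executing turtle program step by step:
Start: pos=(0,0), heading=0, pen down
BK 2.8: (0,0) -> (-2.8,0) [heading=0, draw]
FD 6.5: (-2.8,0) -> (3.7,0) [heading=0, draw]
FD 13.8: (3.7,0) -> (17.5,0) [heading=0, draw]
RT 90: heading 0 -> 270
PU: pen up
REPEAT 3 [
  -- iteration 1/3 --
  FD 12: (17.5,0) -> (17.5,-12) [heading=270, move]
  RT 90: heading 270 -> 180
  -- iteration 2/3 --
  FD 12: (17.5,-12) -> (5.5,-12) [heading=180, move]
  RT 90: heading 180 -> 90
  -- iteration 3/3 --
  FD 12: (5.5,-12) -> (5.5,0) [heading=90, move]
  RT 90: heading 90 -> 0
]
PD: pen down
RT 90: heading 0 -> 270
FD 13.9: (5.5,0) -> (5.5,-13.9) [heading=270, draw]
LT 263: heading 270 -> 173
FD 4.7: (5.5,-13.9) -> (0.835,-13.327) [heading=173, draw]
Final: pos=(0.835,-13.327), heading=173, 5 segment(s) drawn
Segments drawn: 5

Answer: 5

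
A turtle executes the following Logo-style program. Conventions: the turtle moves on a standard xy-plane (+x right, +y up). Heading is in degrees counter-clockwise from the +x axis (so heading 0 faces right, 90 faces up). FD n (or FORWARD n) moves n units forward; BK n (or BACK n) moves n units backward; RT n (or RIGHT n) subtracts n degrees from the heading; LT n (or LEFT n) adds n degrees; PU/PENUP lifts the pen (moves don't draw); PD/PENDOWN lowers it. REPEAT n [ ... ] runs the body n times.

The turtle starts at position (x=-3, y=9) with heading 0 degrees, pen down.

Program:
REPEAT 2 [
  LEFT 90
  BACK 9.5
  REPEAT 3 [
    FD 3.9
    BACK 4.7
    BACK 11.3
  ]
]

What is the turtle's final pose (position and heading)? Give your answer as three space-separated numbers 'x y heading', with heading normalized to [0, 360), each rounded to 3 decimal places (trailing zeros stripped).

Answer: 42.8 -36.8 180

Derivation:
Executing turtle program step by step:
Start: pos=(-3,9), heading=0, pen down
REPEAT 2 [
  -- iteration 1/2 --
  LT 90: heading 0 -> 90
  BK 9.5: (-3,9) -> (-3,-0.5) [heading=90, draw]
  REPEAT 3 [
    -- iteration 1/3 --
    FD 3.9: (-3,-0.5) -> (-3,3.4) [heading=90, draw]
    BK 4.7: (-3,3.4) -> (-3,-1.3) [heading=90, draw]
    BK 11.3: (-3,-1.3) -> (-3,-12.6) [heading=90, draw]
    -- iteration 2/3 --
    FD 3.9: (-3,-12.6) -> (-3,-8.7) [heading=90, draw]
    BK 4.7: (-3,-8.7) -> (-3,-13.4) [heading=90, draw]
    BK 11.3: (-3,-13.4) -> (-3,-24.7) [heading=90, draw]
    -- iteration 3/3 --
    FD 3.9: (-3,-24.7) -> (-3,-20.8) [heading=90, draw]
    BK 4.7: (-3,-20.8) -> (-3,-25.5) [heading=90, draw]
    BK 11.3: (-3,-25.5) -> (-3,-36.8) [heading=90, draw]
  ]
  -- iteration 2/2 --
  LT 90: heading 90 -> 180
  BK 9.5: (-3,-36.8) -> (6.5,-36.8) [heading=180, draw]
  REPEAT 3 [
    -- iteration 1/3 --
    FD 3.9: (6.5,-36.8) -> (2.6,-36.8) [heading=180, draw]
    BK 4.7: (2.6,-36.8) -> (7.3,-36.8) [heading=180, draw]
    BK 11.3: (7.3,-36.8) -> (18.6,-36.8) [heading=180, draw]
    -- iteration 2/3 --
    FD 3.9: (18.6,-36.8) -> (14.7,-36.8) [heading=180, draw]
    BK 4.7: (14.7,-36.8) -> (19.4,-36.8) [heading=180, draw]
    BK 11.3: (19.4,-36.8) -> (30.7,-36.8) [heading=180, draw]
    -- iteration 3/3 --
    FD 3.9: (30.7,-36.8) -> (26.8,-36.8) [heading=180, draw]
    BK 4.7: (26.8,-36.8) -> (31.5,-36.8) [heading=180, draw]
    BK 11.3: (31.5,-36.8) -> (42.8,-36.8) [heading=180, draw]
  ]
]
Final: pos=(42.8,-36.8), heading=180, 20 segment(s) drawn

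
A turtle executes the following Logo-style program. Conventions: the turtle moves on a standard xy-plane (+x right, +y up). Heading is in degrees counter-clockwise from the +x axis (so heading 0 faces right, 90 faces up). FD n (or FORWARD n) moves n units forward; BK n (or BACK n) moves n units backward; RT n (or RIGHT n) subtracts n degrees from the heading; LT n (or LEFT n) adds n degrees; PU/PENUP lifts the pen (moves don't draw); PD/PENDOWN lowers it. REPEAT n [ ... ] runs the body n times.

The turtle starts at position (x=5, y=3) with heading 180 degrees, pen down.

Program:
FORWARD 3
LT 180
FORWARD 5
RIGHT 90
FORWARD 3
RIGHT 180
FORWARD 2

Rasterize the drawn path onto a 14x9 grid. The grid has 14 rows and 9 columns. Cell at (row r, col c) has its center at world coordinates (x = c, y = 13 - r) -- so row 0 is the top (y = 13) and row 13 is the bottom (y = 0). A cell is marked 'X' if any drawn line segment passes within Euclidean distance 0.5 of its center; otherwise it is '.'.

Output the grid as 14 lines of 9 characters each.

Segment 0: (5,3) -> (2,3)
Segment 1: (2,3) -> (7,3)
Segment 2: (7,3) -> (7,-0)
Segment 3: (7,-0) -> (7,2)

Answer: .........
.........
.........
.........
.........
.........
.........
.........
.........
.........
..XXXXXX.
.......X.
.......X.
.......X.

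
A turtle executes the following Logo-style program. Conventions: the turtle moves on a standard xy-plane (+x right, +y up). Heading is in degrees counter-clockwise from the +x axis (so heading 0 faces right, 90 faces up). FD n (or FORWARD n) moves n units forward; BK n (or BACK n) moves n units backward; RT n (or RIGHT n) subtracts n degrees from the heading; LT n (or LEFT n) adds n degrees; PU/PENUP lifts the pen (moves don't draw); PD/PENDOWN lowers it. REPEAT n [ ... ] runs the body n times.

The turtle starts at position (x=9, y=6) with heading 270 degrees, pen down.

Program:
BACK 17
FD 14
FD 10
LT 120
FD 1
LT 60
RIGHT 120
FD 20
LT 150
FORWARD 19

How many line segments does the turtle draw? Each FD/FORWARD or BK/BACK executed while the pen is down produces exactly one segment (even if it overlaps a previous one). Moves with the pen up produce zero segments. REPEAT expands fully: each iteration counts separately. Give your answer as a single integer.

Answer: 6

Derivation:
Executing turtle program step by step:
Start: pos=(9,6), heading=270, pen down
BK 17: (9,6) -> (9,23) [heading=270, draw]
FD 14: (9,23) -> (9,9) [heading=270, draw]
FD 10: (9,9) -> (9,-1) [heading=270, draw]
LT 120: heading 270 -> 30
FD 1: (9,-1) -> (9.866,-0.5) [heading=30, draw]
LT 60: heading 30 -> 90
RT 120: heading 90 -> 330
FD 20: (9.866,-0.5) -> (27.187,-10.5) [heading=330, draw]
LT 150: heading 330 -> 120
FD 19: (27.187,-10.5) -> (17.687,5.954) [heading=120, draw]
Final: pos=(17.687,5.954), heading=120, 6 segment(s) drawn
Segments drawn: 6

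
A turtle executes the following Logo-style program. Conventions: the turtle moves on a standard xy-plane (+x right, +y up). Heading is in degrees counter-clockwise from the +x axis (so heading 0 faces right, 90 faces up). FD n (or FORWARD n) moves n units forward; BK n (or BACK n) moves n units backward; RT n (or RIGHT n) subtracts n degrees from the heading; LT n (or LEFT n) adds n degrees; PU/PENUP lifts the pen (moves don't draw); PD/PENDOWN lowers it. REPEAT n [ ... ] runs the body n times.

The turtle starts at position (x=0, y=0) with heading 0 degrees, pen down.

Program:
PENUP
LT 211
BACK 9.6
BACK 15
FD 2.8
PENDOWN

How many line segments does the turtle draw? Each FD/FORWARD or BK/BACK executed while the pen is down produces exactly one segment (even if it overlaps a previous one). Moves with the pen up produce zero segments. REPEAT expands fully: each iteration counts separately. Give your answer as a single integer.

Answer: 0

Derivation:
Executing turtle program step by step:
Start: pos=(0,0), heading=0, pen down
PU: pen up
LT 211: heading 0 -> 211
BK 9.6: (0,0) -> (8.229,4.944) [heading=211, move]
BK 15: (8.229,4.944) -> (21.086,12.67) [heading=211, move]
FD 2.8: (21.086,12.67) -> (18.686,11.228) [heading=211, move]
PD: pen down
Final: pos=(18.686,11.228), heading=211, 0 segment(s) drawn
Segments drawn: 0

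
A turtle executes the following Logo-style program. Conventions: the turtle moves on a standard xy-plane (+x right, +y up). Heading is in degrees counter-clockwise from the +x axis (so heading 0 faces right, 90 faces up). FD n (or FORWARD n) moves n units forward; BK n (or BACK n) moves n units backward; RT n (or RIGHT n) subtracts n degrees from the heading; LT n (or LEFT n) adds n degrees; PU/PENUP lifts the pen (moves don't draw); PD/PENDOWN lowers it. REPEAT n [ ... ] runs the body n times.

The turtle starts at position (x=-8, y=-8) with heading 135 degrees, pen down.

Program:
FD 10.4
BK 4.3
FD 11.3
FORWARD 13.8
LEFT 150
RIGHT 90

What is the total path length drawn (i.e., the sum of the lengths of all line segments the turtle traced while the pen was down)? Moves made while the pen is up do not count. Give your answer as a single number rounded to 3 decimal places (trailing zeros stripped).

Answer: 39.8

Derivation:
Executing turtle program step by step:
Start: pos=(-8,-8), heading=135, pen down
FD 10.4: (-8,-8) -> (-15.354,-0.646) [heading=135, draw]
BK 4.3: (-15.354,-0.646) -> (-12.313,-3.687) [heading=135, draw]
FD 11.3: (-12.313,-3.687) -> (-20.304,4.304) [heading=135, draw]
FD 13.8: (-20.304,4.304) -> (-30.062,14.062) [heading=135, draw]
LT 150: heading 135 -> 285
RT 90: heading 285 -> 195
Final: pos=(-30.062,14.062), heading=195, 4 segment(s) drawn

Segment lengths:
  seg 1: (-8,-8) -> (-15.354,-0.646), length = 10.4
  seg 2: (-15.354,-0.646) -> (-12.313,-3.687), length = 4.3
  seg 3: (-12.313,-3.687) -> (-20.304,4.304), length = 11.3
  seg 4: (-20.304,4.304) -> (-30.062,14.062), length = 13.8
Total = 39.8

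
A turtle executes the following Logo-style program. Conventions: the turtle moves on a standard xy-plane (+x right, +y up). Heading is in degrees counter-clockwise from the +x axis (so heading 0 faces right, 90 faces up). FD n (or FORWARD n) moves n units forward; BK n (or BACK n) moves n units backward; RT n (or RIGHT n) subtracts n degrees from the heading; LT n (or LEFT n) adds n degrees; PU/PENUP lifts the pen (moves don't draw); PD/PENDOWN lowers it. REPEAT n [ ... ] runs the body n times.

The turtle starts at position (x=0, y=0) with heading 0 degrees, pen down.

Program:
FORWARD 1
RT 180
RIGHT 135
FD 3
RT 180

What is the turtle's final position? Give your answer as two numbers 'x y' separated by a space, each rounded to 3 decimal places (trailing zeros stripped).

Executing turtle program step by step:
Start: pos=(0,0), heading=0, pen down
FD 1: (0,0) -> (1,0) [heading=0, draw]
RT 180: heading 0 -> 180
RT 135: heading 180 -> 45
FD 3: (1,0) -> (3.121,2.121) [heading=45, draw]
RT 180: heading 45 -> 225
Final: pos=(3.121,2.121), heading=225, 2 segment(s) drawn

Answer: 3.121 2.121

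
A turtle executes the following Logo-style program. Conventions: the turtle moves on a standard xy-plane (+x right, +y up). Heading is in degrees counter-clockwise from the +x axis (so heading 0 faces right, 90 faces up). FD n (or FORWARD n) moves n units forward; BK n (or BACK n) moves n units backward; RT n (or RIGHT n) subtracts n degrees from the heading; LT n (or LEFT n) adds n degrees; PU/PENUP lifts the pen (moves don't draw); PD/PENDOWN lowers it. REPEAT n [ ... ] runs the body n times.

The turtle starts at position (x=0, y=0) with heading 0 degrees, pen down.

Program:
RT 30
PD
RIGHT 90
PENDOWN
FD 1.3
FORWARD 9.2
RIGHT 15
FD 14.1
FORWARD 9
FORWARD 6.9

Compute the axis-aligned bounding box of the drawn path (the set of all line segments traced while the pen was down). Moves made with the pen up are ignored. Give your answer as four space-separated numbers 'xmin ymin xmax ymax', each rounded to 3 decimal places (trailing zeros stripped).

Executing turtle program step by step:
Start: pos=(0,0), heading=0, pen down
RT 30: heading 0 -> 330
PD: pen down
RT 90: heading 330 -> 240
PD: pen down
FD 1.3: (0,0) -> (-0.65,-1.126) [heading=240, draw]
FD 9.2: (-0.65,-1.126) -> (-5.25,-9.093) [heading=240, draw]
RT 15: heading 240 -> 225
FD 14.1: (-5.25,-9.093) -> (-15.22,-19.063) [heading=225, draw]
FD 9: (-15.22,-19.063) -> (-21.584,-25.427) [heading=225, draw]
FD 6.9: (-21.584,-25.427) -> (-26.463,-30.306) [heading=225, draw]
Final: pos=(-26.463,-30.306), heading=225, 5 segment(s) drawn

Segment endpoints: x in {-26.463, -21.584, -15.22, -5.25, -0.65, 0}, y in {-30.306, -25.427, -19.063, -9.093, -1.126, 0}
xmin=-26.463, ymin=-30.306, xmax=0, ymax=0

Answer: -26.463 -30.306 0 0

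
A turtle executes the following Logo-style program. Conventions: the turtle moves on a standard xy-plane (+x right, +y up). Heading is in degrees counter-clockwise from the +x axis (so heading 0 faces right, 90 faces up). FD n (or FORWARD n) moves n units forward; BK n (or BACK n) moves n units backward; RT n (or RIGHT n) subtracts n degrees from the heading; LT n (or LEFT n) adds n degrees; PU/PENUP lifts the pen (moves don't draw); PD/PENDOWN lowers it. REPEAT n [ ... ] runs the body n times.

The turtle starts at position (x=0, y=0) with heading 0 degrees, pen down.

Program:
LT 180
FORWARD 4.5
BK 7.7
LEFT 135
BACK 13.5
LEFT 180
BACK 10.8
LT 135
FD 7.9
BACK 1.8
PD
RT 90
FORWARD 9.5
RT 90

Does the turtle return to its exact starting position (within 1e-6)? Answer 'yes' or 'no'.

Executing turtle program step by step:
Start: pos=(0,0), heading=0, pen down
LT 180: heading 0 -> 180
FD 4.5: (0,0) -> (-4.5,0) [heading=180, draw]
BK 7.7: (-4.5,0) -> (3.2,0) [heading=180, draw]
LT 135: heading 180 -> 315
BK 13.5: (3.2,0) -> (-6.346,9.546) [heading=315, draw]
LT 180: heading 315 -> 135
BK 10.8: (-6.346,9.546) -> (1.291,1.909) [heading=135, draw]
LT 135: heading 135 -> 270
FD 7.9: (1.291,1.909) -> (1.291,-5.991) [heading=270, draw]
BK 1.8: (1.291,-5.991) -> (1.291,-4.191) [heading=270, draw]
PD: pen down
RT 90: heading 270 -> 180
FD 9.5: (1.291,-4.191) -> (-8.209,-4.191) [heading=180, draw]
RT 90: heading 180 -> 90
Final: pos=(-8.209,-4.191), heading=90, 7 segment(s) drawn

Start position: (0, 0)
Final position: (-8.209, -4.191)
Distance = 9.217; >= 1e-6 -> NOT closed

Answer: no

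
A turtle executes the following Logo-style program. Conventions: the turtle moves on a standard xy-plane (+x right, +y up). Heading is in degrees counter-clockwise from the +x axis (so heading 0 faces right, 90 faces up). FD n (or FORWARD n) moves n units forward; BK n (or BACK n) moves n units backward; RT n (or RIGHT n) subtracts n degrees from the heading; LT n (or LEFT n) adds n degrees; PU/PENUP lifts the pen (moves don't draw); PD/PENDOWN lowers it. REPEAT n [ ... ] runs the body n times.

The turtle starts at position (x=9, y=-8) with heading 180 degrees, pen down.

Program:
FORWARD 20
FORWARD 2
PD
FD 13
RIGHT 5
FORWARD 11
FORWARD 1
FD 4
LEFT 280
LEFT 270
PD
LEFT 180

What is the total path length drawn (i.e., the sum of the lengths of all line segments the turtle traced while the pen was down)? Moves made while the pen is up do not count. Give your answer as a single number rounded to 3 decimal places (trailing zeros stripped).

Answer: 51

Derivation:
Executing turtle program step by step:
Start: pos=(9,-8), heading=180, pen down
FD 20: (9,-8) -> (-11,-8) [heading=180, draw]
FD 2: (-11,-8) -> (-13,-8) [heading=180, draw]
PD: pen down
FD 13: (-13,-8) -> (-26,-8) [heading=180, draw]
RT 5: heading 180 -> 175
FD 11: (-26,-8) -> (-36.958,-7.041) [heading=175, draw]
FD 1: (-36.958,-7.041) -> (-37.954,-6.954) [heading=175, draw]
FD 4: (-37.954,-6.954) -> (-41.939,-6.606) [heading=175, draw]
LT 280: heading 175 -> 95
LT 270: heading 95 -> 5
PD: pen down
LT 180: heading 5 -> 185
Final: pos=(-41.939,-6.606), heading=185, 6 segment(s) drawn

Segment lengths:
  seg 1: (9,-8) -> (-11,-8), length = 20
  seg 2: (-11,-8) -> (-13,-8), length = 2
  seg 3: (-13,-8) -> (-26,-8), length = 13
  seg 4: (-26,-8) -> (-36.958,-7.041), length = 11
  seg 5: (-36.958,-7.041) -> (-37.954,-6.954), length = 1
  seg 6: (-37.954,-6.954) -> (-41.939,-6.606), length = 4
Total = 51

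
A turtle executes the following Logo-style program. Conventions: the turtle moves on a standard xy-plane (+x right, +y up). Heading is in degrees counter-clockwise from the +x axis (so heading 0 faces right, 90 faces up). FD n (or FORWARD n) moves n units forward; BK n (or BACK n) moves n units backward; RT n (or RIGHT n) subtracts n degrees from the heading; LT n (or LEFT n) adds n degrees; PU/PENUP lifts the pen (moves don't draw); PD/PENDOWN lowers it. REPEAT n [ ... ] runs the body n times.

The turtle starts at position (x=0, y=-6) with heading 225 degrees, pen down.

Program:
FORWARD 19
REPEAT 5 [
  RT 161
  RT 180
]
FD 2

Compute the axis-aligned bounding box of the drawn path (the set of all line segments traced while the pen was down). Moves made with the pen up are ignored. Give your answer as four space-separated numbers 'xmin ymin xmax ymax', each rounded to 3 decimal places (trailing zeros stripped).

Answer: -13.435 -20.721 0 -6

Derivation:
Executing turtle program step by step:
Start: pos=(0,-6), heading=225, pen down
FD 19: (0,-6) -> (-13.435,-19.435) [heading=225, draw]
REPEAT 5 [
  -- iteration 1/5 --
  RT 161: heading 225 -> 64
  RT 180: heading 64 -> 244
  -- iteration 2/5 --
  RT 161: heading 244 -> 83
  RT 180: heading 83 -> 263
  -- iteration 3/5 --
  RT 161: heading 263 -> 102
  RT 180: heading 102 -> 282
  -- iteration 4/5 --
  RT 161: heading 282 -> 121
  RT 180: heading 121 -> 301
  -- iteration 5/5 --
  RT 161: heading 301 -> 140
  RT 180: heading 140 -> 320
]
FD 2: (-13.435,-19.435) -> (-11.903,-20.721) [heading=320, draw]
Final: pos=(-11.903,-20.721), heading=320, 2 segment(s) drawn

Segment endpoints: x in {-13.435, -11.903, 0}, y in {-20.721, -19.435, -6}
xmin=-13.435, ymin=-20.721, xmax=0, ymax=-6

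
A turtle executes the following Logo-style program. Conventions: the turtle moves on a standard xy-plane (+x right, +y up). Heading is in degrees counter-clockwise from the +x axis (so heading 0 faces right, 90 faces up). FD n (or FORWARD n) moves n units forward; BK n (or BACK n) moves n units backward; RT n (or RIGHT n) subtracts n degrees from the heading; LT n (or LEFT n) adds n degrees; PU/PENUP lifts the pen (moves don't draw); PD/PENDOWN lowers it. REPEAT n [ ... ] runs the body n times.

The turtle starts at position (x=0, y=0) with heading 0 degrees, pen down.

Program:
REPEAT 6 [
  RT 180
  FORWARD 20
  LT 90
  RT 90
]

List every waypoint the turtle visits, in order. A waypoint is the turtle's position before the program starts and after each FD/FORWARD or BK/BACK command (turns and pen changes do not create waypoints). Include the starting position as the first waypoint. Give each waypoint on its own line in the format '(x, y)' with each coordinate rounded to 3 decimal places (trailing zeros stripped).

Answer: (0, 0)
(-20, 0)
(0, 0)
(-20, 0)
(0, 0)
(-20, 0)
(0, 0)

Derivation:
Executing turtle program step by step:
Start: pos=(0,0), heading=0, pen down
REPEAT 6 [
  -- iteration 1/6 --
  RT 180: heading 0 -> 180
  FD 20: (0,0) -> (-20,0) [heading=180, draw]
  LT 90: heading 180 -> 270
  RT 90: heading 270 -> 180
  -- iteration 2/6 --
  RT 180: heading 180 -> 0
  FD 20: (-20,0) -> (0,0) [heading=0, draw]
  LT 90: heading 0 -> 90
  RT 90: heading 90 -> 0
  -- iteration 3/6 --
  RT 180: heading 0 -> 180
  FD 20: (0,0) -> (-20,0) [heading=180, draw]
  LT 90: heading 180 -> 270
  RT 90: heading 270 -> 180
  -- iteration 4/6 --
  RT 180: heading 180 -> 0
  FD 20: (-20,0) -> (0,0) [heading=0, draw]
  LT 90: heading 0 -> 90
  RT 90: heading 90 -> 0
  -- iteration 5/6 --
  RT 180: heading 0 -> 180
  FD 20: (0,0) -> (-20,0) [heading=180, draw]
  LT 90: heading 180 -> 270
  RT 90: heading 270 -> 180
  -- iteration 6/6 --
  RT 180: heading 180 -> 0
  FD 20: (-20,0) -> (0,0) [heading=0, draw]
  LT 90: heading 0 -> 90
  RT 90: heading 90 -> 0
]
Final: pos=(0,0), heading=0, 6 segment(s) drawn
Waypoints (7 total):
(0, 0)
(-20, 0)
(0, 0)
(-20, 0)
(0, 0)
(-20, 0)
(0, 0)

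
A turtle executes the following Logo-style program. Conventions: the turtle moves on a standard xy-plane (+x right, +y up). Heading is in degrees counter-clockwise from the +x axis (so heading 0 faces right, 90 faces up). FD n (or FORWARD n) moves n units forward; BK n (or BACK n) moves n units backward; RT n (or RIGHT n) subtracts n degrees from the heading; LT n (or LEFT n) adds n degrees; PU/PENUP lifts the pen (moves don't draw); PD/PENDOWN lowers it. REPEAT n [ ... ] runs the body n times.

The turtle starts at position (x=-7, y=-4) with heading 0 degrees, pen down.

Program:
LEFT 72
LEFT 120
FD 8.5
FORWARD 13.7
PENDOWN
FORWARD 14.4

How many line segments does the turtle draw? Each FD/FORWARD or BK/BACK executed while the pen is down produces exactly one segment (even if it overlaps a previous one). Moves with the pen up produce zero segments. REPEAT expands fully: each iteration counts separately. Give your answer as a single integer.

Executing turtle program step by step:
Start: pos=(-7,-4), heading=0, pen down
LT 72: heading 0 -> 72
LT 120: heading 72 -> 192
FD 8.5: (-7,-4) -> (-15.314,-5.767) [heading=192, draw]
FD 13.7: (-15.314,-5.767) -> (-28.715,-8.616) [heading=192, draw]
PD: pen down
FD 14.4: (-28.715,-8.616) -> (-42.8,-11.61) [heading=192, draw]
Final: pos=(-42.8,-11.61), heading=192, 3 segment(s) drawn
Segments drawn: 3

Answer: 3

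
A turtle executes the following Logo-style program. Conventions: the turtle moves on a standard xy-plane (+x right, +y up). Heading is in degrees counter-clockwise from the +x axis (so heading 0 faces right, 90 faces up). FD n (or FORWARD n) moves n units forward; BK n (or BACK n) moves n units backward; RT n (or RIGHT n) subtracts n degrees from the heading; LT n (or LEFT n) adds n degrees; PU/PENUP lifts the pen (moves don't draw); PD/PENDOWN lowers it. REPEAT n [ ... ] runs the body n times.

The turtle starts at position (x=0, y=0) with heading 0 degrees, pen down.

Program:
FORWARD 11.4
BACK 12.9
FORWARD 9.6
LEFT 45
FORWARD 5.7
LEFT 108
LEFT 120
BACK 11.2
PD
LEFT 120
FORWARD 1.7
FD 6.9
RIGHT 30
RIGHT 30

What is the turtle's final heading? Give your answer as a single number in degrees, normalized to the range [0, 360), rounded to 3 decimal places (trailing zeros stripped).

Executing turtle program step by step:
Start: pos=(0,0), heading=0, pen down
FD 11.4: (0,0) -> (11.4,0) [heading=0, draw]
BK 12.9: (11.4,0) -> (-1.5,0) [heading=0, draw]
FD 9.6: (-1.5,0) -> (8.1,0) [heading=0, draw]
LT 45: heading 0 -> 45
FD 5.7: (8.1,0) -> (12.131,4.031) [heading=45, draw]
LT 108: heading 45 -> 153
LT 120: heading 153 -> 273
BK 11.2: (12.131,4.031) -> (11.544,15.215) [heading=273, draw]
PD: pen down
LT 120: heading 273 -> 33
FD 1.7: (11.544,15.215) -> (12.97,16.141) [heading=33, draw]
FD 6.9: (12.97,16.141) -> (18.757,19.899) [heading=33, draw]
RT 30: heading 33 -> 3
RT 30: heading 3 -> 333
Final: pos=(18.757,19.899), heading=333, 7 segment(s) drawn

Answer: 333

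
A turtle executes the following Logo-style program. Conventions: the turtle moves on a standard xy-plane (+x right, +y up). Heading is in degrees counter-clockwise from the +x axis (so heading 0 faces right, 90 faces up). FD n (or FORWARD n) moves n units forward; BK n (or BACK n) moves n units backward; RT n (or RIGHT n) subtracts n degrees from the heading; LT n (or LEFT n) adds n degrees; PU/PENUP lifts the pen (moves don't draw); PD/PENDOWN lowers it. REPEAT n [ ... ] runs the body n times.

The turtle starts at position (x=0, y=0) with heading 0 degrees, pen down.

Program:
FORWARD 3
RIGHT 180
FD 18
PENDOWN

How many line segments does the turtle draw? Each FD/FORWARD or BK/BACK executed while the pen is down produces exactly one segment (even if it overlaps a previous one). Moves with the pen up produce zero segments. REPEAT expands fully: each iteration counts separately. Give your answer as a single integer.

Answer: 2

Derivation:
Executing turtle program step by step:
Start: pos=(0,0), heading=0, pen down
FD 3: (0,0) -> (3,0) [heading=0, draw]
RT 180: heading 0 -> 180
FD 18: (3,0) -> (-15,0) [heading=180, draw]
PD: pen down
Final: pos=(-15,0), heading=180, 2 segment(s) drawn
Segments drawn: 2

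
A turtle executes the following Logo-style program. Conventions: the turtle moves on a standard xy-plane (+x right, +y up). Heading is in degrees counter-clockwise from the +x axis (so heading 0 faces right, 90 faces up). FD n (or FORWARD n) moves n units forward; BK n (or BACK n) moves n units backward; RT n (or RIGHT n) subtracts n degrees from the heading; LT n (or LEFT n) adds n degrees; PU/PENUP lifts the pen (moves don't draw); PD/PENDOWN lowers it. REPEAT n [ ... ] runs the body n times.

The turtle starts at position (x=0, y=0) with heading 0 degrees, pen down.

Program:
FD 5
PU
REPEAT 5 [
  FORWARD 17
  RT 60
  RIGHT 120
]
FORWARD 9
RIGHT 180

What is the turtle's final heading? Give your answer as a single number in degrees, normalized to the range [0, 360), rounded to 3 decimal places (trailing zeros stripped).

Answer: 0

Derivation:
Executing turtle program step by step:
Start: pos=(0,0), heading=0, pen down
FD 5: (0,0) -> (5,0) [heading=0, draw]
PU: pen up
REPEAT 5 [
  -- iteration 1/5 --
  FD 17: (5,0) -> (22,0) [heading=0, move]
  RT 60: heading 0 -> 300
  RT 120: heading 300 -> 180
  -- iteration 2/5 --
  FD 17: (22,0) -> (5,0) [heading=180, move]
  RT 60: heading 180 -> 120
  RT 120: heading 120 -> 0
  -- iteration 3/5 --
  FD 17: (5,0) -> (22,0) [heading=0, move]
  RT 60: heading 0 -> 300
  RT 120: heading 300 -> 180
  -- iteration 4/5 --
  FD 17: (22,0) -> (5,0) [heading=180, move]
  RT 60: heading 180 -> 120
  RT 120: heading 120 -> 0
  -- iteration 5/5 --
  FD 17: (5,0) -> (22,0) [heading=0, move]
  RT 60: heading 0 -> 300
  RT 120: heading 300 -> 180
]
FD 9: (22,0) -> (13,0) [heading=180, move]
RT 180: heading 180 -> 0
Final: pos=(13,0), heading=0, 1 segment(s) drawn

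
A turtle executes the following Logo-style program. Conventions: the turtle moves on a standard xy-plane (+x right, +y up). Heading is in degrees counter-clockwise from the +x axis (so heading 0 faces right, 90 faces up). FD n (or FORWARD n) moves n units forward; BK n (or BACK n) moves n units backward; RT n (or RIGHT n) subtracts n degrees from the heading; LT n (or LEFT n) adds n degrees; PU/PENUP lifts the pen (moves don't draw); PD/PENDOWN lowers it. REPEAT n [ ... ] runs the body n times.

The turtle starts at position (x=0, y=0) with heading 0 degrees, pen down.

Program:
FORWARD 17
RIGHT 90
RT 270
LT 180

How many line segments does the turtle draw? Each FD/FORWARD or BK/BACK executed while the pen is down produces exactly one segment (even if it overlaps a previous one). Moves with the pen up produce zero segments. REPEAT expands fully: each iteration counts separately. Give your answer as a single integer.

Executing turtle program step by step:
Start: pos=(0,0), heading=0, pen down
FD 17: (0,0) -> (17,0) [heading=0, draw]
RT 90: heading 0 -> 270
RT 270: heading 270 -> 0
LT 180: heading 0 -> 180
Final: pos=(17,0), heading=180, 1 segment(s) drawn
Segments drawn: 1

Answer: 1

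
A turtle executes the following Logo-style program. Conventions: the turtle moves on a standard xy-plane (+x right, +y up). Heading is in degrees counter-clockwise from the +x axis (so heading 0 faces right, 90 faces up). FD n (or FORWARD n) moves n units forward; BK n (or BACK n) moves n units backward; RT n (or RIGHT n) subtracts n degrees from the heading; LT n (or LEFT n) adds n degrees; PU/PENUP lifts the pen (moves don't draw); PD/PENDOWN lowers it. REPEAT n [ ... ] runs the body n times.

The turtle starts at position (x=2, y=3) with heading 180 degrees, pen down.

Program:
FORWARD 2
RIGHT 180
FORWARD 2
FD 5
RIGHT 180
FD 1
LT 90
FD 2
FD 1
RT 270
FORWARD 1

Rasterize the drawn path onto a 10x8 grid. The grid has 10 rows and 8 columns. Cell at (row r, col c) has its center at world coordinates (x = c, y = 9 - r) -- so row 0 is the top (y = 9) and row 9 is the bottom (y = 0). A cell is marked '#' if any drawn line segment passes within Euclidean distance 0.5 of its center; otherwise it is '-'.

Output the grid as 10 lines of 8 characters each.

Segment 0: (2,3) -> (0,3)
Segment 1: (0,3) -> (2,3)
Segment 2: (2,3) -> (7,3)
Segment 3: (7,3) -> (6,3)
Segment 4: (6,3) -> (6,1)
Segment 5: (6,1) -> (6,0)
Segment 6: (6,0) -> (7,0)

Answer: --------
--------
--------
--------
--------
--------
########
------#-
------#-
------##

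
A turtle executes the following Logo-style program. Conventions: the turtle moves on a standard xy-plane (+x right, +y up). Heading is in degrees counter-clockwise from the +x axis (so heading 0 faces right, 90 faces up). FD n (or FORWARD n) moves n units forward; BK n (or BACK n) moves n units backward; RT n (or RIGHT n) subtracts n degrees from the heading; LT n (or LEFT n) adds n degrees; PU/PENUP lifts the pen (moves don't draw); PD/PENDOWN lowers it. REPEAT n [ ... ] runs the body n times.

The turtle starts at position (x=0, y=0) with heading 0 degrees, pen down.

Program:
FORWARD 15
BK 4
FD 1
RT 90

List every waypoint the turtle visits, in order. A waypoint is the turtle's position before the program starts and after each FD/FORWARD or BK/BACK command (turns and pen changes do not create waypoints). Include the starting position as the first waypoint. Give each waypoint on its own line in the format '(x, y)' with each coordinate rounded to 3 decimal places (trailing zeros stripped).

Answer: (0, 0)
(15, 0)
(11, 0)
(12, 0)

Derivation:
Executing turtle program step by step:
Start: pos=(0,0), heading=0, pen down
FD 15: (0,0) -> (15,0) [heading=0, draw]
BK 4: (15,0) -> (11,0) [heading=0, draw]
FD 1: (11,0) -> (12,0) [heading=0, draw]
RT 90: heading 0 -> 270
Final: pos=(12,0), heading=270, 3 segment(s) drawn
Waypoints (4 total):
(0, 0)
(15, 0)
(11, 0)
(12, 0)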